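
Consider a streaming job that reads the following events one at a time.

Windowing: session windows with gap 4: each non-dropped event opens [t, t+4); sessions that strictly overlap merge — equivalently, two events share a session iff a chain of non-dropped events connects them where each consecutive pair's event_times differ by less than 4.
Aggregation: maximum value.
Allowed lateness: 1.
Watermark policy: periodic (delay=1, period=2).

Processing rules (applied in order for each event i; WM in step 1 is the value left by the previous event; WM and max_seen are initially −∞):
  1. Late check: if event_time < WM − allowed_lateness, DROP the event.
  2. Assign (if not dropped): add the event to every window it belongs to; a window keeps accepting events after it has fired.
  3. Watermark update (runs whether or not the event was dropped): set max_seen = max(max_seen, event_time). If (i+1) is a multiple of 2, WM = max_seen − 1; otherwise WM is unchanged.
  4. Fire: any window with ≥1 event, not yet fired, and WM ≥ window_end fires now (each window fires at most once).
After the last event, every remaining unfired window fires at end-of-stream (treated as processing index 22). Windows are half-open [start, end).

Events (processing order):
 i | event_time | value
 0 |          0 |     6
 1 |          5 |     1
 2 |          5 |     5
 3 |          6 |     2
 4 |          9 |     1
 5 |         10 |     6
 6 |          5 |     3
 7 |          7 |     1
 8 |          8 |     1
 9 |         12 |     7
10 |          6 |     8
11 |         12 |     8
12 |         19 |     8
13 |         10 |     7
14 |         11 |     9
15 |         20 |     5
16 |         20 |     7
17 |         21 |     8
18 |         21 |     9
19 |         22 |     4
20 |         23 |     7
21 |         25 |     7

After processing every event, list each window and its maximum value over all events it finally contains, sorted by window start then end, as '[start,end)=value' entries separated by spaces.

i=0 t=0 v=6: → [0,4); WM=−∞
i=1 t=5 v=1: → [5,9); WM=4
i=2 t=5 v=5: → [5,9); WM=4
i=3 t=6 v=2: → [5,10); WM=5
i=4 t=9 v=1: → [5,13); WM=5
i=5 t=10 v=6: → [5,14); WM=9
i=6 t=5 v=3: DROP (t<9-1); WM=9
i=7 t=7 v=1: DROP (t<9-1); WM=9
i=8 t=8 v=1: → [5,14); WM=9
i=9 t=12 v=7: → [5,16); WM=11
i=10 t=6 v=8: DROP (t<11-1); WM=11
i=11 t=12 v=8: → [5,16); WM=11
i=12 t=19 v=8: → [19,23); WM=11
i=13 t=10 v=7: → [5,16); WM=18
i=14 t=11 v=9: DROP (t<18-1); WM=18
i=15 t=20 v=5: → [19,24); WM=19
i=16 t=20 v=7: → [19,24); WM=19
i=17 t=21 v=8: → [19,25); WM=20
i=18 t=21 v=9: → [19,25); WM=20
i=19 t=22 v=4: → [19,26); WM=21
i=20 t=23 v=7: → [19,27); WM=21
i=21 t=25 v=7: → [19,29); WM=24

[0,4)=6 [5,16)=8 [19,29)=9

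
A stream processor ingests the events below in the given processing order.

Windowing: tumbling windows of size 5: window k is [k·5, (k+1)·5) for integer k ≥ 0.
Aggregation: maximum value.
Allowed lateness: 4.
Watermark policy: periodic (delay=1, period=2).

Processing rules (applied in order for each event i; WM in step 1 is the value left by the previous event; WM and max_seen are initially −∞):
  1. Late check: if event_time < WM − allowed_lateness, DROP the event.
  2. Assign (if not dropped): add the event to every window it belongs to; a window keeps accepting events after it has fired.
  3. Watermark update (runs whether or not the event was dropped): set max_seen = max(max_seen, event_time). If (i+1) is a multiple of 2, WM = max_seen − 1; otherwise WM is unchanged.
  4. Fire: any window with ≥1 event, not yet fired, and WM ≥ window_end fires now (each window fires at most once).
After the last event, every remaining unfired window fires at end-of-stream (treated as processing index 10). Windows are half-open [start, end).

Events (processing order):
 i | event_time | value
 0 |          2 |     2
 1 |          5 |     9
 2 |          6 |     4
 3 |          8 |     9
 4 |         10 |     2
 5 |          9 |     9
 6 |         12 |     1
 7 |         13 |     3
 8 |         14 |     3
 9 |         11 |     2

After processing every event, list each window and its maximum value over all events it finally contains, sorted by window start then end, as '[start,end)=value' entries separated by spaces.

[0,5)=2 [5,10)=9 [10,15)=3

i=0 t=2 v=2: → [0,5); WM=−∞
i=1 t=5 v=9: → [5,10); WM=4
i=2 t=6 v=4: → [5,10); WM=4
i=3 t=8 v=9: → [5,10); WM=7; [0,5) fires=2
i=4 t=10 v=2: → [10,15); WM=7
i=5 t=9 v=9: → [5,10); WM=9
i=6 t=12 v=1: → [10,15); WM=9
i=7 t=13 v=3: → [10,15); WM=12; [5,10) fires=9
i=8 t=14 v=3: → [10,15); WM=12
i=9 t=11 v=2: → [10,15); WM=13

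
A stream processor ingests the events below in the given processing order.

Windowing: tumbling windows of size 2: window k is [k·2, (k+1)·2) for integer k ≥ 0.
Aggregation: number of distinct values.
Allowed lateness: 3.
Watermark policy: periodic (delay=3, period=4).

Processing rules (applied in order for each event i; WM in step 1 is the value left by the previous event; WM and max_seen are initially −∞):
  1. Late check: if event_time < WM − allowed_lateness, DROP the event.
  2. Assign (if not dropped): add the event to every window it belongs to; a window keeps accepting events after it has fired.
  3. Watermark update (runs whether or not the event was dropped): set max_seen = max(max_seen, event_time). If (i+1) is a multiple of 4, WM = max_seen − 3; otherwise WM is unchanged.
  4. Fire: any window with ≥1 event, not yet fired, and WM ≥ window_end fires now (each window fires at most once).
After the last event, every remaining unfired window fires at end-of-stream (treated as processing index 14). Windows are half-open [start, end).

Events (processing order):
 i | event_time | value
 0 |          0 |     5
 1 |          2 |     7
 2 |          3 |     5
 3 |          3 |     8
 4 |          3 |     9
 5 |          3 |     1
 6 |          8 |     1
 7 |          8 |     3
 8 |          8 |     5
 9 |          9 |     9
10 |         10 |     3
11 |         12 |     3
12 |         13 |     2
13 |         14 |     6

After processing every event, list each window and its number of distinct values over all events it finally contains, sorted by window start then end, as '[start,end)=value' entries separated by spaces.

i=0 t=0 v=5: → [0,2); WM=−∞
i=1 t=2 v=7: → [2,4); WM=−∞
i=2 t=3 v=5: → [2,4); WM=−∞
i=3 t=3 v=8: → [2,4); WM=0
i=4 t=3 v=9: → [2,4); WM=0
i=5 t=3 v=1: → [2,4); WM=0
i=6 t=8 v=1: → [8,10); WM=0
i=7 t=8 v=3: → [8,10); WM=5; [0,2) fires=1 [2,4) fires=5
i=8 t=8 v=5: → [8,10); WM=5
i=9 t=9 v=9: → [8,10); WM=5
i=10 t=10 v=3: → [10,12); WM=5
i=11 t=12 v=3: → [12,14); WM=9
i=12 t=13 v=2: → [12,14); WM=9
i=13 t=14 v=6: → [14,16); WM=9

[0,2)=1 [2,4)=5 [8,10)=4 [10,12)=1 [12,14)=2 [14,16)=1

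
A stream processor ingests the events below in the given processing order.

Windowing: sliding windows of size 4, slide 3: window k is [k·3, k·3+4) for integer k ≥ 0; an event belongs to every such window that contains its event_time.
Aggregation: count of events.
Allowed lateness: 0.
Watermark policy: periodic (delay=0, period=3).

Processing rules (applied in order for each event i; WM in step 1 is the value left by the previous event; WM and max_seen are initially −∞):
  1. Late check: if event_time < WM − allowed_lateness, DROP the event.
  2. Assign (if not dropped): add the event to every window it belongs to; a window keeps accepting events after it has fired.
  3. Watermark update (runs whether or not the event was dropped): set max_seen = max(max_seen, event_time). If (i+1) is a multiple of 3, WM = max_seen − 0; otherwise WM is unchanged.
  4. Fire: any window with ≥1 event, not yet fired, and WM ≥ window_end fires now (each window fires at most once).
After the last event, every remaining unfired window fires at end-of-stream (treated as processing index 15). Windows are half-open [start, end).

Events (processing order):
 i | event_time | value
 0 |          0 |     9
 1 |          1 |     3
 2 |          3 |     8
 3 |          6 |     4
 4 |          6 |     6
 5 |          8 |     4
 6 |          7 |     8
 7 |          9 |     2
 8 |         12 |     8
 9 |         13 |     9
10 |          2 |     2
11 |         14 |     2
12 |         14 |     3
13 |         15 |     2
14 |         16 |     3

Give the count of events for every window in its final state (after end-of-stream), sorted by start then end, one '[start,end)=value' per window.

[0,4)=3 [3,7)=3 [6,10)=4 [9,13)=2 [12,16)=5 [15,19)=2

i=0 t=0 v=9: → [0,4); WM=−∞
i=1 t=1 v=3: → [0,4); WM=−∞
i=2 t=3 v=8: → [3,7),[0,4); WM=3
i=3 t=6 v=4: → [6,10),[3,7); WM=3
i=4 t=6 v=6: → [6,10),[3,7); WM=3
i=5 t=8 v=4: → [6,10); WM=8; [0,4) fires=3 [3,7) fires=3
i=6 t=7 v=8: DROP (t<8-0); WM=8
i=7 t=9 v=2: → [9,13),[6,10); WM=8
i=8 t=12 v=8: → [12,16),[9,13); WM=12; [6,10) fires=4
i=9 t=13 v=9: → [12,16); WM=12
i=10 t=2 v=2: DROP (t<12-0); WM=12
i=11 t=14 v=2: → [12,16); WM=14; [9,13) fires=2
i=12 t=14 v=3: → [12,16); WM=14
i=13 t=15 v=2: → [15,19),[12,16); WM=14
i=14 t=16 v=3: → [15,19); WM=16; [12,16) fires=5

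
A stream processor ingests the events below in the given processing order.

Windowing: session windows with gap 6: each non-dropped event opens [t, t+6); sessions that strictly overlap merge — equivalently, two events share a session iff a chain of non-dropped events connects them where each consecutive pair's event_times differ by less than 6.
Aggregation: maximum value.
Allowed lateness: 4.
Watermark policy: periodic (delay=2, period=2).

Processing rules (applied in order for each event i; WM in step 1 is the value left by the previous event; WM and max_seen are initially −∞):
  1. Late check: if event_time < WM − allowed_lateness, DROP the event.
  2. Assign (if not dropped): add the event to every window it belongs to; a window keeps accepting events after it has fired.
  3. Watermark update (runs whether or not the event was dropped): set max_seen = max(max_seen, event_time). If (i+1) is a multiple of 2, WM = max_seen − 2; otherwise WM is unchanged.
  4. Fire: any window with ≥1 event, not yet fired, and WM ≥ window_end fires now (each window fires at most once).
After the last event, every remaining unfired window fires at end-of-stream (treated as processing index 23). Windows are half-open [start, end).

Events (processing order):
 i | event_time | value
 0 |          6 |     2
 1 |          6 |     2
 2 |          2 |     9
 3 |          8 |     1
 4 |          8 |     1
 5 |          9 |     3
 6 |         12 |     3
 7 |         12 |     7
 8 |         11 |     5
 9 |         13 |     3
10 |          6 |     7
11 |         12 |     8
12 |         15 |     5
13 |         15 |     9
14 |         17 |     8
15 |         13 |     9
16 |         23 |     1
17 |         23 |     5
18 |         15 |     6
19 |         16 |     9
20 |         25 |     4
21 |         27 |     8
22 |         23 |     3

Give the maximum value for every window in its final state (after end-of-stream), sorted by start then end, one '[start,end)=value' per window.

i=0 t=6 v=2: → [6,12); WM=−∞
i=1 t=6 v=2: → [6,12); WM=4
i=2 t=2 v=9: → [2,12); WM=4
i=3 t=8 v=1: → [2,14); WM=6
i=4 t=8 v=1: → [2,14); WM=6
i=5 t=9 v=3: → [2,15); WM=7
i=6 t=12 v=3: → [2,18); WM=7
i=7 t=12 v=7: → [2,18); WM=10
i=8 t=11 v=5: → [2,18); WM=10
i=9 t=13 v=3: → [2,19); WM=11
i=10 t=6 v=7: DROP (t<11-4); WM=11
i=11 t=12 v=8: → [2,19); WM=11
i=12 t=15 v=5: → [2,21); WM=11
i=13 t=15 v=9: → [2,21); WM=13
i=14 t=17 v=8: → [2,23); WM=13
i=15 t=13 v=9: → [2,23); WM=15
i=16 t=23 v=1: → [23,29); WM=15
i=17 t=23 v=5: → [23,29); WM=21
i=18 t=15 v=6: DROP (t<21-4); WM=21
i=19 t=16 v=9: DROP (t<21-4); WM=21
i=20 t=25 v=4: → [23,31); WM=21
i=21 t=27 v=8: → [23,33); WM=25
i=22 t=23 v=3: → [23,33); WM=25

[2,23)=9 [23,33)=8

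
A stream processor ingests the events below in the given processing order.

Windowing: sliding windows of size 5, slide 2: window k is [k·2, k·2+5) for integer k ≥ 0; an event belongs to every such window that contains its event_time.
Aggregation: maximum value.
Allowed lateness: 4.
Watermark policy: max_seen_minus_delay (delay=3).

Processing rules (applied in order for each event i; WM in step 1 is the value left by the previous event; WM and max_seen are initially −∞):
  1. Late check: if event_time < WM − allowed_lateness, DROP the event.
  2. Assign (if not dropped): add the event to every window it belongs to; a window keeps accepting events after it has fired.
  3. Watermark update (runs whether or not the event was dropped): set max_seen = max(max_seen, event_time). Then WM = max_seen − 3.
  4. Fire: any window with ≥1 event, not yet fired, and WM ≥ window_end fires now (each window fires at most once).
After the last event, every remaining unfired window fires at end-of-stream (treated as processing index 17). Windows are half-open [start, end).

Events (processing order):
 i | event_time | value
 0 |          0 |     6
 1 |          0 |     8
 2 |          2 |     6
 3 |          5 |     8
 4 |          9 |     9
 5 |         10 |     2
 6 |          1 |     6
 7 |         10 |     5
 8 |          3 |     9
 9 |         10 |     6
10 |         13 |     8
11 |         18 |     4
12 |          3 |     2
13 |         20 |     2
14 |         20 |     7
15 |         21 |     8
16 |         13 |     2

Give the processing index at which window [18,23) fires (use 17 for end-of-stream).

17

i=0 t=0 v=6: → [0,5); WM=-3
i=1 t=0 v=8: → [0,5); WM=-3
i=2 t=2 v=6: → [2,7),[0,5); WM=-1
i=3 t=5 v=8: → [4,9),[2,7); WM=2
i=4 t=9 v=9: → [8,13),[6,11); WM=6; [0,5) fires=8
i=5 t=10 v=2: → [10,15),[8,13),[6,11); WM=7; [2,7) fires=8
i=6 t=1 v=6: DROP (t<7-4); WM=7
i=7 t=10 v=5: → [10,15),[8,13),[6,11); WM=7
i=8 t=3 v=9: → [2,7),[0,5); WM=7
i=9 t=10 v=6: → [10,15),[8,13),[6,11); WM=7
i=10 t=13 v=8: → [12,17),[10,15); WM=10; [4,9) fires=8
i=11 t=18 v=4: → [18,23),[16,21),[14,19); WM=15; [6,11) fires=9 [8,13) fires=9 [10,15) fires=8
i=12 t=3 v=2: DROP (t<15-4); WM=15
i=13 t=20 v=2: → [20,25),[18,23),[16,21); WM=17; [12,17) fires=8
i=14 t=20 v=7: → [20,25),[18,23),[16,21); WM=17
i=15 t=21 v=8: → [20,25),[18,23); WM=18
i=16 t=13 v=2: DROP (t<18-4); WM=18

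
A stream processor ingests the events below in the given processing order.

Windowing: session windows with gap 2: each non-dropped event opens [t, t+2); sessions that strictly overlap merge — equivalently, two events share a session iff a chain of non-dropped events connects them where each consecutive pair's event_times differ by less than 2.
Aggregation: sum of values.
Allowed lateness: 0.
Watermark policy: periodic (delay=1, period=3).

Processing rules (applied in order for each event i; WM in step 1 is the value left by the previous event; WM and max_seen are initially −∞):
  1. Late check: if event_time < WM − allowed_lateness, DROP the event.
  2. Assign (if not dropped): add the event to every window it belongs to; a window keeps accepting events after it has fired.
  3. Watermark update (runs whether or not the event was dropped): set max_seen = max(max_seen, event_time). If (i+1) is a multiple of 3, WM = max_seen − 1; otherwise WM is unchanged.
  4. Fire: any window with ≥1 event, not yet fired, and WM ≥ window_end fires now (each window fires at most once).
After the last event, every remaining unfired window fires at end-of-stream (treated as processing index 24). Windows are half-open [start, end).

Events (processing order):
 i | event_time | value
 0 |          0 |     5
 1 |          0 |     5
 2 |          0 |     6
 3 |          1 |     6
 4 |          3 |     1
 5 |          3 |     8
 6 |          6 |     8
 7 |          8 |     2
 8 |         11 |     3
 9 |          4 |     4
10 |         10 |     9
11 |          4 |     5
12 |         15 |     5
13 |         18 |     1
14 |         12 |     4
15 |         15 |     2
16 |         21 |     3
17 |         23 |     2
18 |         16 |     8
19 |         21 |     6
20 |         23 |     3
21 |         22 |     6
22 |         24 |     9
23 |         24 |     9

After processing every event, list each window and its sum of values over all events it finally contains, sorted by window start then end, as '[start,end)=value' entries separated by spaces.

[0,3)=22 [3,5)=9 [6,8)=8 [8,10)=2 [10,14)=16 [15,17)=5 [18,20)=1 [21,26)=32

i=0 t=0 v=5: → [0,2); WM=−∞
i=1 t=0 v=5: → [0,2); WM=−∞
i=2 t=0 v=6: → [0,2); WM=-1
i=3 t=1 v=6: → [0,3); WM=-1
i=4 t=3 v=1: → [3,5); WM=-1
i=5 t=3 v=8: → [3,5); WM=2
i=6 t=6 v=8: → [6,8); WM=2
i=7 t=8 v=2: → [8,10); WM=2
i=8 t=11 v=3: → [11,13); WM=10
i=9 t=4 v=4: DROP (t<10-0); WM=10
i=10 t=10 v=9: → [10,13); WM=10
i=11 t=4 v=5: DROP (t<10-0); WM=10
i=12 t=15 v=5: → [15,17); WM=10
i=13 t=18 v=1: → [18,20); WM=10
i=14 t=12 v=4: → [10,14); WM=17
i=15 t=15 v=2: DROP (t<17-0); WM=17
i=16 t=21 v=3: → [21,23); WM=17
i=17 t=23 v=2: → [23,25); WM=22
i=18 t=16 v=8: DROP (t<22-0); WM=22
i=19 t=21 v=6: DROP (t<22-0); WM=22
i=20 t=23 v=3: → [23,25); WM=22
i=21 t=22 v=6: → [21,25); WM=22
i=22 t=24 v=9: → [21,26); WM=22
i=23 t=24 v=9: → [21,26); WM=23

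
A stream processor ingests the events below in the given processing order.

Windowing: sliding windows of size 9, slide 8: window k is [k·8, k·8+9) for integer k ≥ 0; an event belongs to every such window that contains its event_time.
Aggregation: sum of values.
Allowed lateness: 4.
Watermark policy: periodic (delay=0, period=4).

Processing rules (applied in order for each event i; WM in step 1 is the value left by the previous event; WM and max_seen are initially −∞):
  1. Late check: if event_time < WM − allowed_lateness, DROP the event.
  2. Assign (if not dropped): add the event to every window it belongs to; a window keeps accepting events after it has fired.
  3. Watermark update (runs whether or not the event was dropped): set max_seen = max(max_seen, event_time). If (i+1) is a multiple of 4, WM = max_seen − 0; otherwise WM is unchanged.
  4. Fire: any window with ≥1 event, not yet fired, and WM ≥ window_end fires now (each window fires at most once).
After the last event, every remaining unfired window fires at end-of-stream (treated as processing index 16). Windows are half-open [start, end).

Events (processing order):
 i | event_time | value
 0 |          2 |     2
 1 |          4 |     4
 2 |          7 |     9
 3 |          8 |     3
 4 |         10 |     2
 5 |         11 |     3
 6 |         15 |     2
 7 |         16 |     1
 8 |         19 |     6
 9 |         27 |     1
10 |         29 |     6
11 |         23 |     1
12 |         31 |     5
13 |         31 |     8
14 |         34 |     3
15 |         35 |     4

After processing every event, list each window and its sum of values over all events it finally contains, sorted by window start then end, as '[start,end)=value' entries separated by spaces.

[0,9)=18 [8,17)=11 [16,25)=8 [24,33)=20 [32,41)=7

i=0 t=2 v=2: → [0,9); WM=−∞
i=1 t=4 v=4: → [0,9); WM=−∞
i=2 t=7 v=9: → [0,9); WM=−∞
i=3 t=8 v=3: → [8,17),[0,9); WM=8
i=4 t=10 v=2: → [8,17); WM=8
i=5 t=11 v=3: → [8,17); WM=8
i=6 t=15 v=2: → [8,17); WM=8
i=7 t=16 v=1: → [16,25),[8,17); WM=16; [0,9) fires=18
i=8 t=19 v=6: → [16,25); WM=16
i=9 t=27 v=1: → [24,33); WM=16
i=10 t=29 v=6: → [24,33); WM=16
i=11 t=23 v=1: → [16,25); WM=29; [8,17) fires=11 [16,25) fires=8
i=12 t=31 v=5: → [24,33); WM=29
i=13 t=31 v=8: → [24,33); WM=29
i=14 t=34 v=3: → [32,41); WM=29
i=15 t=35 v=4: → [32,41); WM=35; [24,33) fires=20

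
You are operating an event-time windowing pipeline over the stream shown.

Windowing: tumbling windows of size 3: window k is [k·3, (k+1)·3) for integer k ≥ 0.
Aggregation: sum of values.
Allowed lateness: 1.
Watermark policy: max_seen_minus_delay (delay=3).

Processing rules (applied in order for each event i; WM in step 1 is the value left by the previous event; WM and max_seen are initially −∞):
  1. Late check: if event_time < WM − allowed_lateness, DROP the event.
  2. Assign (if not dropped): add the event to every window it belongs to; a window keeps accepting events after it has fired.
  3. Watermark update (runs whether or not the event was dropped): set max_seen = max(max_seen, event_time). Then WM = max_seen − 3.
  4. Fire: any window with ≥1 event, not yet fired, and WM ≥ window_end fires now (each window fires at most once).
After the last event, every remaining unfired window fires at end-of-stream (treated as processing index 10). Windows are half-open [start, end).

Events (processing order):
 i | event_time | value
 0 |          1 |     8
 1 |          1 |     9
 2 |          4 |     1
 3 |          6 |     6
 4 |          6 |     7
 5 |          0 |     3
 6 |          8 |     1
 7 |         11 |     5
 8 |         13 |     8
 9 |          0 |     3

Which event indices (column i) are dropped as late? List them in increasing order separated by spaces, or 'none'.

5 9

i=0 t=1 v=8: → [0,3); WM=-2
i=1 t=1 v=9: → [0,3); WM=-2
i=2 t=4 v=1: → [3,6); WM=1
i=3 t=6 v=6: → [6,9); WM=3; [0,3) fires=17
i=4 t=6 v=7: → [6,9); WM=3
i=5 t=0 v=3: DROP (t<3-1); WM=3
i=6 t=8 v=1: → [6,9); WM=5
i=7 t=11 v=5: → [9,12); WM=8; [3,6) fires=1
i=8 t=13 v=8: → [12,15); WM=10; [6,9) fires=14
i=9 t=0 v=3: DROP (t<10-1); WM=10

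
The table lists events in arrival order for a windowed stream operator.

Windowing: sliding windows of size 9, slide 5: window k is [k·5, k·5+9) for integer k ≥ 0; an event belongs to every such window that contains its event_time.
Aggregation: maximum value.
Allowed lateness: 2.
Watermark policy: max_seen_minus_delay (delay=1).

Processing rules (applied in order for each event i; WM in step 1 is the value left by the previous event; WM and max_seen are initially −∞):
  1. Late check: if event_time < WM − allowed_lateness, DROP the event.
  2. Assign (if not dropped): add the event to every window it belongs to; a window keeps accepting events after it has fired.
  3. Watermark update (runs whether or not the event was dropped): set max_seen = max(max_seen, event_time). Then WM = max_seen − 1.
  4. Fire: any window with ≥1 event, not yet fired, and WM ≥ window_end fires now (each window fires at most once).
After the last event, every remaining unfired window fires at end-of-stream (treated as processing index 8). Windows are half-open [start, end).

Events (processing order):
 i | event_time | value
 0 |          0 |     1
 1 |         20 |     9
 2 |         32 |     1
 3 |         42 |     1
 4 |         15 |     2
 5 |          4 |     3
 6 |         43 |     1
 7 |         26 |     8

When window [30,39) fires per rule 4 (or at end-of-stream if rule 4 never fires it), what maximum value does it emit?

i=0 t=0 v=1: → [0,9); WM=-1
i=1 t=20 v=9: → [20,29),[15,24); WM=19; [0,9) fires=1
i=2 t=32 v=1: → [30,39),[25,34); WM=31; [15,24) fires=9 [20,29) fires=9
i=3 t=42 v=1: → [40,49),[35,44); WM=41; [25,34) fires=1 [30,39) fires=1
i=4 t=15 v=2: DROP (t<41-2); WM=41
i=5 t=4 v=3: DROP (t<41-2); WM=41
i=6 t=43 v=1: → [40,49),[35,44); WM=42
i=7 t=26 v=8: DROP (t<42-2); WM=42

1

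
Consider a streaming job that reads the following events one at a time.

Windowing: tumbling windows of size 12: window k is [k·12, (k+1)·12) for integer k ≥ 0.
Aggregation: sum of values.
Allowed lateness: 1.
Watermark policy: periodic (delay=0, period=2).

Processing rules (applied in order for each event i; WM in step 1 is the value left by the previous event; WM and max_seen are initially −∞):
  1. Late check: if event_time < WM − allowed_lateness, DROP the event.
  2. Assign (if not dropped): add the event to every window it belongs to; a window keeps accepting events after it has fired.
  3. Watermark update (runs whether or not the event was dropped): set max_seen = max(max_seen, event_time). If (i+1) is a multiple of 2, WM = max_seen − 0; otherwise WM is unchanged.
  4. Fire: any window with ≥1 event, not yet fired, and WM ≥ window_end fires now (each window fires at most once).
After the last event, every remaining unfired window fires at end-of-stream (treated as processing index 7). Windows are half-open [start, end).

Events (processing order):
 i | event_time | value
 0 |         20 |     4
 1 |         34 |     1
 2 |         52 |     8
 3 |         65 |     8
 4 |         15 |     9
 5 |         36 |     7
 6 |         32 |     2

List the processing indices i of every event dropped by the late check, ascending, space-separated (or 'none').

i=0 t=20 v=4: → [12,24); WM=−∞
i=1 t=34 v=1: → [24,36); WM=34; [12,24) fires=4
i=2 t=52 v=8: → [48,60); WM=34
i=3 t=65 v=8: → [60,72); WM=65; [24,36) fires=1 [48,60) fires=8
i=4 t=15 v=9: DROP (t<65-1); WM=65
i=5 t=36 v=7: DROP (t<65-1); WM=65
i=6 t=32 v=2: DROP (t<65-1); WM=65

4 5 6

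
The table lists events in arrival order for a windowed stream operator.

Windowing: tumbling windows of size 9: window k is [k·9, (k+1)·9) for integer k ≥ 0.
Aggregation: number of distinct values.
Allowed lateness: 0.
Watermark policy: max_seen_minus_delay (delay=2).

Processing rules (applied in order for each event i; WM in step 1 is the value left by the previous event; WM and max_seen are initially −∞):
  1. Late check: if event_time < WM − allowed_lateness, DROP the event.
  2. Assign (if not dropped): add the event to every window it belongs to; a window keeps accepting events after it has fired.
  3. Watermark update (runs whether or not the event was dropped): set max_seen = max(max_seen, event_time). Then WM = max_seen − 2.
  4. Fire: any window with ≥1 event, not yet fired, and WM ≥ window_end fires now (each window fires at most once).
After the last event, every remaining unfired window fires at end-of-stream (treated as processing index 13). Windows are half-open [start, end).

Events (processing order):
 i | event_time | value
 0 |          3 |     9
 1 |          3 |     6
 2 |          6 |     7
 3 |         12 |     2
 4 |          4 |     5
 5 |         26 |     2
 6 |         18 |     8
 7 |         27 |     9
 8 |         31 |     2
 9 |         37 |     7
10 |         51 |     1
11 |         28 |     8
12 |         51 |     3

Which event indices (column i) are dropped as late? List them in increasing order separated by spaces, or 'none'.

4 6 11

i=0 t=3 v=9: → [0,9); WM=1
i=1 t=3 v=6: → [0,9); WM=1
i=2 t=6 v=7: → [0,9); WM=4
i=3 t=12 v=2: → [9,18); WM=10; [0,9) fires=3
i=4 t=4 v=5: DROP (t<10-0); WM=10
i=5 t=26 v=2: → [18,27); WM=24; [9,18) fires=1
i=6 t=18 v=8: DROP (t<24-0); WM=24
i=7 t=27 v=9: → [27,36); WM=25
i=8 t=31 v=2: → [27,36); WM=29; [18,27) fires=1
i=9 t=37 v=7: → [36,45); WM=35
i=10 t=51 v=1: → [45,54); WM=49; [27,36) fires=2 [36,45) fires=1
i=11 t=28 v=8: DROP (t<49-0); WM=49
i=12 t=51 v=3: → [45,54); WM=49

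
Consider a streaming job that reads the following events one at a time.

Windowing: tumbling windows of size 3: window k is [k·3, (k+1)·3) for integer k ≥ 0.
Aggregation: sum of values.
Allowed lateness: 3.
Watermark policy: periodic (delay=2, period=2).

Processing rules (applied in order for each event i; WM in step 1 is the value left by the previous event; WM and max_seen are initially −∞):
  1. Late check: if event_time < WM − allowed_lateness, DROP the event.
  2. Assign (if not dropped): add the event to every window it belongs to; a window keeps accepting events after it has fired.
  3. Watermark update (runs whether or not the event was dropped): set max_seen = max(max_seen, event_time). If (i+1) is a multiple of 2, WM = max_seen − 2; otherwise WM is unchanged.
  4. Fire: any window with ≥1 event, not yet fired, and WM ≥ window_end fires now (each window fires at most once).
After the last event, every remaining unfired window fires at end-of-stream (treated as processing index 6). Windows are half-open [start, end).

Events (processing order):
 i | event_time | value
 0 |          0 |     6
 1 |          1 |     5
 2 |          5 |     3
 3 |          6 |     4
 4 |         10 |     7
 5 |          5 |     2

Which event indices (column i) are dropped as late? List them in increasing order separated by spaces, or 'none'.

i=0 t=0 v=6: → [0,3); WM=−∞
i=1 t=1 v=5: → [0,3); WM=-1
i=2 t=5 v=3: → [3,6); WM=-1
i=3 t=6 v=4: → [6,9); WM=4; [0,3) fires=11
i=4 t=10 v=7: → [9,12); WM=4
i=5 t=5 v=2: → [3,6); WM=8; [3,6) fires=5

none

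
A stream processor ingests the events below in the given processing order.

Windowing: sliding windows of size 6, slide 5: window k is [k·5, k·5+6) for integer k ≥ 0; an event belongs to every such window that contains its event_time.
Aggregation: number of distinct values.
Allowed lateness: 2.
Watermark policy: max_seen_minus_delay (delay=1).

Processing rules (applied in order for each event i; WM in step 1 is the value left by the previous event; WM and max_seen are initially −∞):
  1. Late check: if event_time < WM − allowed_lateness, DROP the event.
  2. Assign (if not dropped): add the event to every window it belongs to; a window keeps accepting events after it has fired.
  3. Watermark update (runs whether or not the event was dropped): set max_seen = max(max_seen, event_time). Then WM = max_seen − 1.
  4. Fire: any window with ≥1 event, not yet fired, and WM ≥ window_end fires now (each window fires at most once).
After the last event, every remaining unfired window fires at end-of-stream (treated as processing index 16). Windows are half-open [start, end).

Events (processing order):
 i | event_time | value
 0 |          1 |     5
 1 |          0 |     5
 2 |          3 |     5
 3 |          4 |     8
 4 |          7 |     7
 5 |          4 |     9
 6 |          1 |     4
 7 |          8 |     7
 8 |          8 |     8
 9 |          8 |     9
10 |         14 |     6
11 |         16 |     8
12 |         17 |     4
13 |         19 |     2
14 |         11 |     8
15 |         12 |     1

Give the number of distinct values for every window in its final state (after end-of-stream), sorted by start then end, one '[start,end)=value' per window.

i=0 t=1 v=5: → [0,6); WM=0
i=1 t=0 v=5: → [0,6); WM=0
i=2 t=3 v=5: → [0,6); WM=2
i=3 t=4 v=8: → [0,6); WM=3
i=4 t=7 v=7: → [5,11); WM=6; [0,6) fires=2
i=5 t=4 v=9: → [0,6); WM=6
i=6 t=1 v=4: DROP (t<6-2); WM=6
i=7 t=8 v=7: → [5,11); WM=7
i=8 t=8 v=8: → [5,11); WM=7
i=9 t=8 v=9: → [5,11); WM=7
i=10 t=14 v=6: → [10,16); WM=13; [5,11) fires=3
i=11 t=16 v=8: → [15,21); WM=15
i=12 t=17 v=4: → [15,21); WM=16; [10,16) fires=1
i=13 t=19 v=2: → [15,21); WM=18
i=14 t=11 v=8: DROP (t<18-2); WM=18
i=15 t=12 v=1: DROP (t<18-2); WM=18

[0,6)=3 [5,11)=3 [10,16)=1 [15,21)=3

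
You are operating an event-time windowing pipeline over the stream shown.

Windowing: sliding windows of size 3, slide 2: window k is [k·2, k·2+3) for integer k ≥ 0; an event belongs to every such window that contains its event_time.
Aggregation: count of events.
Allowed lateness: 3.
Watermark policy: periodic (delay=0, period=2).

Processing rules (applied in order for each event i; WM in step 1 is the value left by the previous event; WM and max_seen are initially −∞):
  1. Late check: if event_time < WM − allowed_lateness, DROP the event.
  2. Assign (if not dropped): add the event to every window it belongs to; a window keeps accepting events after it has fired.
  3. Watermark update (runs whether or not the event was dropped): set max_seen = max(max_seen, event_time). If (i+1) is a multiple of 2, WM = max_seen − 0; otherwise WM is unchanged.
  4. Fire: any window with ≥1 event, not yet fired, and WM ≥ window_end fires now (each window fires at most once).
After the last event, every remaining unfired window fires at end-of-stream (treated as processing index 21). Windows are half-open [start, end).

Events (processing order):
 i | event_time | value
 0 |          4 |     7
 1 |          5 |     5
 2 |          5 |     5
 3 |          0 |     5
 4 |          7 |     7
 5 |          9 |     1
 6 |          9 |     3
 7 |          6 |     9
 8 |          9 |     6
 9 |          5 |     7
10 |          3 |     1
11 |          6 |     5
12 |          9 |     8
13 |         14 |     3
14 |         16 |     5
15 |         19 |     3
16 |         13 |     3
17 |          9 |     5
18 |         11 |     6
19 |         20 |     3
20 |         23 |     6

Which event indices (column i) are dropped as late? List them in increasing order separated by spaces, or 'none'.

i=0 t=4 v=7: → [4,7),[2,5); WM=−∞
i=1 t=5 v=5: → [4,7); WM=5; [2,5) fires=1
i=2 t=5 v=5: → [4,7); WM=5
i=3 t=0 v=5: DROP (t<5-3); WM=5
i=4 t=7 v=7: → [6,9); WM=5
i=5 t=9 v=1: → [8,11); WM=9; [4,7) fires=3 [6,9) fires=1
i=6 t=9 v=3: → [8,11); WM=9
i=7 t=6 v=9: → [6,9),[4,7); WM=9
i=8 t=9 v=6: → [8,11); WM=9
i=9 t=5 v=7: DROP (t<9-3); WM=9
i=10 t=3 v=1: DROP (t<9-3); WM=9
i=11 t=6 v=5: → [6,9),[4,7); WM=9
i=12 t=9 v=8: → [8,11); WM=9
i=13 t=14 v=3: → [14,17),[12,15); WM=14; [8,11) fires=4
i=14 t=16 v=5: → [16,19),[14,17); WM=14
i=15 t=19 v=3: → [18,21); WM=19; [12,15) fires=1 [14,17) fires=2 [16,19) fires=1
i=16 t=13 v=3: DROP (t<19-3); WM=19
i=17 t=9 v=5: DROP (t<19-3); WM=19
i=18 t=11 v=6: DROP (t<19-3); WM=19
i=19 t=20 v=3: → [20,23),[18,21); WM=20
i=20 t=23 v=6: → [22,25); WM=20

3 9 10 16 17 18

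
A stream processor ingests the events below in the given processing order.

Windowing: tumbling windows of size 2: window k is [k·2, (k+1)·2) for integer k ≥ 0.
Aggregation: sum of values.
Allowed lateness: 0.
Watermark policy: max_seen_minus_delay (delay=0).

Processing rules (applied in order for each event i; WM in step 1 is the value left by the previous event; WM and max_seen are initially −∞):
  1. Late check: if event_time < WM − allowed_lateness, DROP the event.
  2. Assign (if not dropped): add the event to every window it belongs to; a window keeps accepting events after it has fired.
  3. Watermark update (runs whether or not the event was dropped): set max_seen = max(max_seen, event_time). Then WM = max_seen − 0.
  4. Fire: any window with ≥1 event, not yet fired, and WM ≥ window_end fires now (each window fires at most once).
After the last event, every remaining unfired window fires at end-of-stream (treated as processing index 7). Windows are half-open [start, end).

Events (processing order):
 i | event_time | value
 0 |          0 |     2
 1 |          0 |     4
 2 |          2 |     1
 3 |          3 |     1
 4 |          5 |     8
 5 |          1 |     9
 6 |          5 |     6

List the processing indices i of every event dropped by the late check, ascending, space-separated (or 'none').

i=0 t=0 v=2: → [0,2); WM=0
i=1 t=0 v=4: → [0,2); WM=0
i=2 t=2 v=1: → [2,4); WM=2; [0,2) fires=6
i=3 t=3 v=1: → [2,4); WM=3
i=4 t=5 v=8: → [4,6); WM=5; [2,4) fires=2
i=5 t=1 v=9: DROP (t<5-0); WM=5
i=6 t=5 v=6: → [4,6); WM=5

5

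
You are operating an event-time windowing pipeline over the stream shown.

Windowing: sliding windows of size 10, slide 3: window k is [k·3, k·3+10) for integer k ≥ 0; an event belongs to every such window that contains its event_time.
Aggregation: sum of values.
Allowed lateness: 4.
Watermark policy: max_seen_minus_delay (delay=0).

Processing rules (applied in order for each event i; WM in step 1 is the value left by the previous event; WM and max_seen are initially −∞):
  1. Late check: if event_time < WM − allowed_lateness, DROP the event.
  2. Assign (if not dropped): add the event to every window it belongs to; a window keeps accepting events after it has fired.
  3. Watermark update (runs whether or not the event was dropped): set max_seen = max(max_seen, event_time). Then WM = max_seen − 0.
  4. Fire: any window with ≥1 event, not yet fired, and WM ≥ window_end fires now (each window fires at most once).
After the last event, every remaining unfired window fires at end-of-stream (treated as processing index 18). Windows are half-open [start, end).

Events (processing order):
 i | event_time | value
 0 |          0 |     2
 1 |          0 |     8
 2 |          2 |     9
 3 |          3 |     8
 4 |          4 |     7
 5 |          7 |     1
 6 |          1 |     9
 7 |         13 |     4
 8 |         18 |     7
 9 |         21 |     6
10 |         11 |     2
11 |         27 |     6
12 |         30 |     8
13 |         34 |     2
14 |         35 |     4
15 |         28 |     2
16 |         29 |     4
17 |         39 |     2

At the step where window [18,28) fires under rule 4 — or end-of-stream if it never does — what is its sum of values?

19

i=0 t=0 v=2: → [0,10); WM=0
i=1 t=0 v=8: → [0,10); WM=0
i=2 t=2 v=9: → [0,10); WM=2
i=3 t=3 v=8: → [3,13),[0,10); WM=3
i=4 t=4 v=7: → [3,13),[0,10); WM=4
i=5 t=7 v=1: → [6,16),[3,13),[0,10); WM=7
i=6 t=1 v=9: DROP (t<7-4); WM=7
i=7 t=13 v=4: → [12,22),[9,19),[6,16); WM=13; [0,10) fires=35 [3,13) fires=16
i=8 t=18 v=7: → [18,28),[15,25),[12,22),[9,19); WM=18; [6,16) fires=5
i=9 t=21 v=6: → [21,31),[18,28),[15,25),[12,22); WM=21; [9,19) fires=11
i=10 t=11 v=2: DROP (t<21-4); WM=21
i=11 t=27 v=6: → [27,37),[24,34),[21,31),[18,28); WM=27; [12,22) fires=17 [15,25) fires=13
i=12 t=30 v=8: → [30,40),[27,37),[24,34),[21,31); WM=30; [18,28) fires=19
i=13 t=34 v=2: → [33,43),[30,40),[27,37); WM=34; [21,31) fires=20 [24,34) fires=14
i=14 t=35 v=4: → [33,43),[30,40),[27,37); WM=35
i=15 t=28 v=2: DROP (t<35-4); WM=35
i=16 t=29 v=4: DROP (t<35-4); WM=35
i=17 t=39 v=2: → [39,49),[36,46),[33,43),[30,40); WM=39; [27,37) fires=20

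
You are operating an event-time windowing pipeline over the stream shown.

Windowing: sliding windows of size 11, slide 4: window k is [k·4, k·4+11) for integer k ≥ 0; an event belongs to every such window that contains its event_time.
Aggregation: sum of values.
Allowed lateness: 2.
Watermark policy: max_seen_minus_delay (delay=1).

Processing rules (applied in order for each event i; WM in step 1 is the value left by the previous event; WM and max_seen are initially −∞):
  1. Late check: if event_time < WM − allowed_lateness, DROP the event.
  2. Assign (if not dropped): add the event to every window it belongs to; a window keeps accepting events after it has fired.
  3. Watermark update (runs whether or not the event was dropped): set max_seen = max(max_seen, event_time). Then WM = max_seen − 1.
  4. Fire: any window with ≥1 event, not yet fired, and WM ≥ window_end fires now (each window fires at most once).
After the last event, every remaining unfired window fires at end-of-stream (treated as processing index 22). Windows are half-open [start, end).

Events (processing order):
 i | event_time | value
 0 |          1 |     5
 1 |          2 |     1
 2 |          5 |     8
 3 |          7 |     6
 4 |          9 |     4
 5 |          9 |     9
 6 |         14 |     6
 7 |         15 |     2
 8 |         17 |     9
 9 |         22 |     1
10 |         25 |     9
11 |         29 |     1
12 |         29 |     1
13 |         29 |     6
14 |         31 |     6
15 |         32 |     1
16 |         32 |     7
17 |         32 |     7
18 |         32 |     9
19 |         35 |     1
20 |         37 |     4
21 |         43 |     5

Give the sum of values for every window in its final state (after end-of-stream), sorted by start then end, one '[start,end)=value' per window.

[0,11)=33 [4,15)=33 [8,19)=30 [12,23)=18 [16,27)=19 [20,31)=18 [24,35)=47 [28,39)=43 [32,43)=29 [36,47)=9 [40,51)=5

i=0 t=1 v=5: → [0,11); WM=0
i=1 t=2 v=1: → [0,11); WM=1
i=2 t=5 v=8: → [4,15),[0,11); WM=4
i=3 t=7 v=6: → [4,15),[0,11); WM=6
i=4 t=9 v=4: → [8,19),[4,15),[0,11); WM=8
i=5 t=9 v=9: → [8,19),[4,15),[0,11); WM=8
i=6 t=14 v=6: → [12,23),[8,19),[4,15); WM=13; [0,11) fires=33
i=7 t=15 v=2: → [12,23),[8,19); WM=14
i=8 t=17 v=9: → [16,27),[12,23),[8,19); WM=16; [4,15) fires=33
i=9 t=22 v=1: → [20,31),[16,27),[12,23); WM=21; [8,19) fires=30
i=10 t=25 v=9: → [24,35),[20,31),[16,27); WM=24; [12,23) fires=18
i=11 t=29 v=1: → [28,39),[24,35),[20,31); WM=28; [16,27) fires=19
i=12 t=29 v=1: → [28,39),[24,35),[20,31); WM=28
i=13 t=29 v=6: → [28,39),[24,35),[20,31); WM=28
i=14 t=31 v=6: → [28,39),[24,35); WM=30
i=15 t=32 v=1: → [32,43),[28,39),[24,35); WM=31; [20,31) fires=18
i=16 t=32 v=7: → [32,43),[28,39),[24,35); WM=31
i=17 t=32 v=7: → [32,43),[28,39),[24,35); WM=31
i=18 t=32 v=9: → [32,43),[28,39),[24,35); WM=31
i=19 t=35 v=1: → [32,43),[28,39); WM=34
i=20 t=37 v=4: → [36,47),[32,43),[28,39); WM=36; [24,35) fires=47
i=21 t=43 v=5: → [40,51),[36,47); WM=42; [28,39) fires=43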